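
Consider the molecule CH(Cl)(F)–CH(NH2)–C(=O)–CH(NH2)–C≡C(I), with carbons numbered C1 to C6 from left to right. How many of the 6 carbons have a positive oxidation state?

3

Count +1 for every bond to an atom more electronegative than carbon and −1 for every bond to one less electronegative; C–C bonds are 0. Tallying each carbon:
C1: 1C, 1H, 1F, 1Cl → 0 − 1 + 1 + 1 = +1
C2: 2C, 1H, 1N → 0 − 1 + 1 = 0
C3: 2C, 2O → 0 + 2 = +2
C4: 2C, 1H, 1N → 0 − 1 + 1 = 0
C5: 4C → 0 = 0
C6: 3C, 1I → 0 + 1 = +1
3 carbons (C1, C3, C6) meet the condition.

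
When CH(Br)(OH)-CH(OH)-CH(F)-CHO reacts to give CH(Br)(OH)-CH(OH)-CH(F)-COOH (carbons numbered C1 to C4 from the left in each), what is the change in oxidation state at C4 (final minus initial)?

+2

Before: C4 has 1 bond to C, 1 bond to H, 2 bonds to O → oxidation state +1.
After: C4 has 1 bond to C, 3 bonds to O → oxidation state +3.
Δ = +3 − (+1) = +2, so this is an oxidation at C4.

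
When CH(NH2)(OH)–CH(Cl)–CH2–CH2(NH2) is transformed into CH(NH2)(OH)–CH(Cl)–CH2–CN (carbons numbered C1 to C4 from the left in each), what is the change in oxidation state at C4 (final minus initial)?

+4

Before: C4 has 1 bond to C, 2 bonds to H, 1 bond to N → oxidation state -1.
After: C4 has 1 bond to C, 3 bonds to N → oxidation state +3.
Δ = +3 − (-1) = +4, so this is an oxidation at C4.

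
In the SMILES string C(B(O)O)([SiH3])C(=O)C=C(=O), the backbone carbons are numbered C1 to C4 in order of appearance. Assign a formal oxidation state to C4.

+2

C4 has a double bond to C (2×0 = 0), a double bond to O (2×+1 = +2).
Oxidation state = 0 + 2 = +2.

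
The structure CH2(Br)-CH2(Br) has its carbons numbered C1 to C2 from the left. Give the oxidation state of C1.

-1

C1 has one bond to C (0), one bond to H (-1), one bond to Br (+1), one bond to H (-1).
Oxidation state = 0 − 1 + 1 − 1 = -1.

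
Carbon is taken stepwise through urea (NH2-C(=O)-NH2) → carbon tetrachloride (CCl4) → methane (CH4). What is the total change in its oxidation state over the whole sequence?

-8

Carbon oxidation states along the series — urea: +4, carbon tetrachloride: +4, methane: -4.
Net change = -4 − (+4) = -8.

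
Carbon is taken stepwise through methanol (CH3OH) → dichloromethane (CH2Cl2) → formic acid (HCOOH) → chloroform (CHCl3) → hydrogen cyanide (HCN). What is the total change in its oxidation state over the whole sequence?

+4

Carbon oxidation states along the series — methanol: -2, dichloromethane: 0, formic acid: +2, chloroform: +2, hydrogen cyanide: +2.
Net change = +2 − (-2) = +4.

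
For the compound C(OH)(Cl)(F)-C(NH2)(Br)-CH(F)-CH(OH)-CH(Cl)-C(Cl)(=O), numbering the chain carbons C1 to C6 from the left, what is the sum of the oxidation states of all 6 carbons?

+8

Each bond to a more electronegative atom (O, N, halogen) counts +1, each bond to a less electronegative atom (H, metal, B, Si) counts −1, and each C–C bond counts 0. Tallying each carbon:
C1: 1C, 1O, 1F, 1Cl → 0 + 1 + 1 + 1 = +3
C2: 2C, 1N, 1Br → 0 + 1 + 1 = +2
C3: 2C, 1H, 1F → 0 − 1 + 1 = 0
C4: 2C, 1H, 1O → 0 − 1 + 1 = 0
C5: 2C, 1H, 1Cl → 0 − 1 + 1 = 0
C6: 1C, 2O, 1Cl → 0 + 2 + 1 = +3
Sum = +3 + 2 + 0 + 0 + 0 + 3 = +8.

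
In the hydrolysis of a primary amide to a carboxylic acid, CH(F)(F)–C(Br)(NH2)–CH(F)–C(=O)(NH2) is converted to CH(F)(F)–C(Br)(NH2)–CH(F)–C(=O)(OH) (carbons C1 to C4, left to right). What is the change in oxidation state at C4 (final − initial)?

Before: C4 has 1 bond to C, 2 bonds to O, 1 bond to N → oxidation state +3.
After: C4 has 1 bond to C, 3 bonds to O → oxidation state +3.
Δ = +3 − (+3) = 0, so no net redox change at C4.

0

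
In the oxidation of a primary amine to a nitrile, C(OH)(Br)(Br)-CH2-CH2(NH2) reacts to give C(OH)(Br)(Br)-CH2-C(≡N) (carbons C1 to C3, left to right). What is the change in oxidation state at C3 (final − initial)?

+4

Before: C3 has 1 bond to C, 2 bonds to H, 1 bond to N → oxidation state -1.
After: C3 has 1 bond to C, 3 bonds to N → oxidation state +3.
Δ = +3 − (-1) = +4, so this is an oxidation at C3.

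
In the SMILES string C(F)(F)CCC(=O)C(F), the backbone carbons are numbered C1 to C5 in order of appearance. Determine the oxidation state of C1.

+1

C1 has one bond to C (0), one bond to H (-1), one bond to F (+1), one bond to F (+1).
Oxidation state = 0 − 1 + 1 + 1 = +1.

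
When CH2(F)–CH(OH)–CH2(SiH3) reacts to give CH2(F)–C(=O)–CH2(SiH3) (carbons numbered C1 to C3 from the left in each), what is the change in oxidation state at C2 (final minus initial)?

Before: C2 has 2 bonds to C, 1 bond to H, 1 bond to O → oxidation state 0.
After: C2 has 2 bonds to C, 2 bonds to O → oxidation state +2.
Δ = +2 − (0) = +2, so this is an oxidation at C2.

+2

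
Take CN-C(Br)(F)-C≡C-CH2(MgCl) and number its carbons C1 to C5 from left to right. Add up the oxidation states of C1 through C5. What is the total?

Tallying each carbon's bonds:
C1: 1C, 3N → 0 + 3 = +3
C2: 2C, 1F, 1Br → 0 + 1 + 1 = +2
C3: 4C → 0 = 0
C4: 4C → 0 = 0
C5: 1C, 2H, 1Mg → 0 − 2 − 1 = -3
Sum = +3 + 2 + 0 + 0 − 3 = +2.

+2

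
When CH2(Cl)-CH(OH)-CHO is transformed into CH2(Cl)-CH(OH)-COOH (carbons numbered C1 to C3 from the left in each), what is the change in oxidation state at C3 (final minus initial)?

Before: C3 has 1 bond to C, 1 bond to H, 2 bonds to O → oxidation state +1.
After: C3 has 1 bond to C, 3 bonds to O → oxidation state +3.
Δ = +3 − (+1) = +2, so this is an oxidation at C3.

+2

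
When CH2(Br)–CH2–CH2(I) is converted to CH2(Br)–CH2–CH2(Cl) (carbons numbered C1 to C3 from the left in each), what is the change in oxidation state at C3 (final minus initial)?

Before: C3 has 1 bond to C, 2 bonds to H, 1 bond to I → oxidation state -1.
After: C3 has 1 bond to C, 2 bonds to H, 1 bond to Cl → oxidation state -1.
Δ = -1 − (-1) = 0, so no net redox change at C3.

0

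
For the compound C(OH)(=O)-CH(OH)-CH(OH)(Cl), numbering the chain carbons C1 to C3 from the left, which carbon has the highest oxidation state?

C1

Tallying each carbon's bonds:
C1: 1C, 3O → 0 + 3 = +3
C2: 2C, 1H, 1O → 0 − 1 + 1 = 0
C3: 1C, 1H, 1O, 1Cl → 0 − 1 + 1 + 1 = +1
The most oxidised carbon is C1 at +3.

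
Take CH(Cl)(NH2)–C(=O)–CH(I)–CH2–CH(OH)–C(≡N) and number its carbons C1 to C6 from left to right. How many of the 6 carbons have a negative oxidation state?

Assign +1 per bond to O/N/halogen, −1 per bond to H or an electropositive element, and 0 per bond to carbon. Tallying each carbon:
C1: 1C, 1H, 1N, 1Cl → 0 − 1 + 1 + 1 = +1
C2: 2C, 2O → 0 + 2 = +2
C3: 2C, 1H, 1I → 0 − 1 + 1 = 0
C4: 2C, 2H → 0 − 2 = -2
C5: 2C, 1H, 1O → 0 − 1 + 1 = 0
C6: 1C, 3N → 0 + 3 = +3
1 carbon (C4) meets the condition.

1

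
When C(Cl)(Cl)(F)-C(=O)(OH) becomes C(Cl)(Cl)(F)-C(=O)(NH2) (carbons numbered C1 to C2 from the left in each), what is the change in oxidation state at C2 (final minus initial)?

Before: C2 has 1 bond to C, 3 bonds to O → oxidation state +3.
After: C2 has 1 bond to C, 2 bonds to O, 1 bond to N → oxidation state +3.
Δ = +3 − (+3) = 0, so no net redox change at C2.

0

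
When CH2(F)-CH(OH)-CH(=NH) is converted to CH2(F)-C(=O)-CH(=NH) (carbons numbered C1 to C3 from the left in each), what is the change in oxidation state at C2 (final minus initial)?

+2

Before: C2 has 2 bonds to C, 1 bond to H, 1 bond to O → oxidation state 0.
After: C2 has 2 bonds to C, 2 bonds to O → oxidation state +2.
Δ = +2 − (0) = +2, so this is an oxidation at C2.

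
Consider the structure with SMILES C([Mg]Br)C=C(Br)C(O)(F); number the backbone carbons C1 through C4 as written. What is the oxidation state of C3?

+1

Each bond to a more electronegative atom (O, N, halogen) counts +1, each bond to a less electronegative atom (H, metal, B, Si) counts −1, and each C–C bond counts 0.
C3 has a double bond to C (2×0 = 0), one bond to C (0), one bond to Br (+1).
Oxidation state = 0 + 0 + 1 = +1.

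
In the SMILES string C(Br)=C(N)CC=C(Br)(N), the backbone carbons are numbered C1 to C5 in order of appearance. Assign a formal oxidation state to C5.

+2

C5 has a double bond to C (2×0 = 0), one bond to Br (+1), one bond to N (+1).
Oxidation state = 0 + 1 + 1 = +2.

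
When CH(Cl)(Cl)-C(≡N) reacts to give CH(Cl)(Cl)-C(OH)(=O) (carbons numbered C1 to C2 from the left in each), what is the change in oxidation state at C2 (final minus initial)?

0

Before: C2 has 1 bond to C, 3 bonds to N → oxidation state +3.
After: C2 has 1 bond to C, 3 bonds to O → oxidation state +3.
Δ = +3 − (+3) = 0, so no net redox change at C2.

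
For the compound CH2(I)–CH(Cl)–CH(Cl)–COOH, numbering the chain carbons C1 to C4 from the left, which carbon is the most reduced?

C1

Assign +1 per bond to O/N/halogen, −1 per bond to H or an electropositive element, and 0 per bond to carbon. Tallying each carbon:
C1: 1C, 2H, 1I → 0 − 2 + 1 = -1
C2: 2C, 1H, 1Cl → 0 − 1 + 1 = 0
C3: 2C, 1H, 1Cl → 0 − 1 + 1 = 0
C4: 1C, 3O → 0 + 3 = +3
The most reduced carbon is C1 at -1.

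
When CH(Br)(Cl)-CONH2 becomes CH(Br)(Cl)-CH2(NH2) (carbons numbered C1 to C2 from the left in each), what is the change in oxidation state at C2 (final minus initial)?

-4

Before: C2 has 1 bond to C, 2 bonds to O, 1 bond to N → oxidation state +3.
After: C2 has 1 bond to C, 2 bonds to H, 1 bond to N → oxidation state -1.
Δ = -1 − (+3) = -4, so this is a reduction at C2.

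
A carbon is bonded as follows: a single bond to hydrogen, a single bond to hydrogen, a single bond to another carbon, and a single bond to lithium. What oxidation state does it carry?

The carbon has one bond to C (0), one bond to H (-1), one bond to Li (-1), one bond to H (-1).
Oxidation state = 0 − 1 − 1 − 1 = -3.

-3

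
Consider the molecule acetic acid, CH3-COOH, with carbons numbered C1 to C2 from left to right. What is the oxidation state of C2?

+3

Each bond to a more electronegative atom (O, N, halogen) counts +1, each bond to a less electronegative atom (H, metal, B, Si) counts −1, and each C–C bond counts 0.
C2 has a double bond to O (2×+1 = +2), one bond to O (+1), one bond to C (0).
Oxidation state = +2 + 1 + 0 = +3.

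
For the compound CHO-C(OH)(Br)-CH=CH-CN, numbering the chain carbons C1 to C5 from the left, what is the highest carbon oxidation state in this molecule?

Bonds to more-electronegative neighbours contribute +1 each, bonds to H or metals contribute −1 each, and C–C bonds contribute 0. Tallying each carbon:
C1: 1C, 1H, 2O → 0 − 1 + 2 = +1
C2: 2C, 1O, 1Br → 0 + 1 + 1 = +2
C3: 3C, 1H → 0 − 1 = -1
C4: 3C, 1H → 0 − 1 = -1
C5: 1C, 3N → 0 + 3 = +3
The highest value is +3.

+3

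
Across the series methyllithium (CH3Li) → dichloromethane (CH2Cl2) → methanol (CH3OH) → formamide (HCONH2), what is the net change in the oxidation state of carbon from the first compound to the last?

Carbon oxidation states along the series — methyllithium: -4, dichloromethane: 0, methanol: -2, formamide: +2.
Net change = +2 − (-4) = +6.

+6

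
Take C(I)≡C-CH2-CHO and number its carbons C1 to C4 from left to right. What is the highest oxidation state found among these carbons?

Tallying each carbon's bonds:
C1: 3C, 1I → 0 + 1 = +1
C2: 4C → 0 = 0
C3: 2C, 2H → 0 − 2 = -2
C4: 1C, 1H, 2O → 0 − 1 + 2 = +1
The highest value is +1.

+1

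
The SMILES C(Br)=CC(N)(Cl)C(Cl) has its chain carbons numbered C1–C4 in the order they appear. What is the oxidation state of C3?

Each bond to a more electronegative atom (O, N, halogen) counts +1, each bond to a less electronegative atom (H, metal, B, Si) counts −1, and each C–C bond counts 0.
C3 has one bond to C (0), one bond to C (0), one bond to N (+1), one bond to Cl (+1).
Oxidation state = 0 + 0 + 1 + 1 = +2.

+2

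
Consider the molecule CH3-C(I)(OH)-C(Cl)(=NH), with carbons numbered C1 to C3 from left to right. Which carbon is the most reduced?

Tallying each carbon's bonds:
C1: 1C, 3H → 0 − 3 = -3
C2: 2C, 1O, 1I → 0 + 1 + 1 = +2
C3: 1C, 2N, 1Cl → 0 + 2 + 1 = +3
The most reduced carbon is C1 at -3.

C1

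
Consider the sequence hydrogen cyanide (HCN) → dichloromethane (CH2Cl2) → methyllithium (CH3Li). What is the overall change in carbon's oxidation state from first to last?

Carbon oxidation states along the series — hydrogen cyanide: +2, dichloromethane: 0, methyllithium: -4.
Net change = -4 − (+2) = -6.

-6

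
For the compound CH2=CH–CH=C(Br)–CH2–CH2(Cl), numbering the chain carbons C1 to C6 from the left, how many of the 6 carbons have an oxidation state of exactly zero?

0

Count +1 for every bond to an atom more electronegative than carbon and −1 for every bond to one less electronegative; C–C bonds are 0. Tallying each carbon:
C1: 2C, 2H → 0 − 2 = -2
C2: 3C, 1H → 0 − 1 = -1
C3: 3C, 1H → 0 − 1 = -1
C4: 3C, 1Br → 0 + 1 = +1
C5: 2C, 2H → 0 − 2 = -2
C6: 1C, 2H, 1Cl → 0 − 2 + 1 = -1
0 carbons meet the condition.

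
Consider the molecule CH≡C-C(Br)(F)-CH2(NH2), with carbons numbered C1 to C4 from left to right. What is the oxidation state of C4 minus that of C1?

0

C4: 1C, 2H, 1N → 0 − 2 + 1 = -1
C1: 3C, 1H → 0 − 1 = -1
Difference: -1 − (-1) = 0.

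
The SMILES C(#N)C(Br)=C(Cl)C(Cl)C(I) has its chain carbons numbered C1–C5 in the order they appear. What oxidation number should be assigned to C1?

C1 has one bond to C (0), a triple bond to N (3×+1 = +3).
Oxidation state = 0 + 3 = +3.

+3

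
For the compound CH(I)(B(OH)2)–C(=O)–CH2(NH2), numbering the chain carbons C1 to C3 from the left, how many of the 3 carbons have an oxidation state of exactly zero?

Assign +1 per bond to O/N/halogen, −1 per bond to H or an electropositive element, and 0 per bond to carbon. Tallying each carbon:
C1: 1C, 1H, 1I, 1B → 0 − 1 + 1 − 1 = -1
C2: 2C, 2O → 0 + 2 = +2
C3: 1C, 2H, 1N → 0 − 2 + 1 = -1
0 carbons meet the condition.

0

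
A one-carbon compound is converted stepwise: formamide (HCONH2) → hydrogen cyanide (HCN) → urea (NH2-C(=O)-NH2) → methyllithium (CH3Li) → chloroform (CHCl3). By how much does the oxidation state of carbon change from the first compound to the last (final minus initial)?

0

Carbon oxidation states along the series — formamide: +2, hydrogen cyanide: +2, urea: +4, methyllithium: -4, chloroform: +2.
Net change = +2 − (+2) = 0.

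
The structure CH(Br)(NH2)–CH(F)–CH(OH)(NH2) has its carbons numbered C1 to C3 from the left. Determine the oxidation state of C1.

C1 has one bond to C (0), one bond to Br (+1), one bond to N (+1), one bond to H (-1).
Oxidation state = 0 + 1 + 1 − 1 = +1.

+1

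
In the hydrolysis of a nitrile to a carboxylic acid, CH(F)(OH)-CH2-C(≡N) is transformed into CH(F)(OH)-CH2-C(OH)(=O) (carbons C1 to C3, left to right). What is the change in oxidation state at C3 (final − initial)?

0

Before: C3 has 1 bond to C, 3 bonds to N → oxidation state +3.
After: C3 has 1 bond to C, 3 bonds to O → oxidation state +3.
Δ = +3 − (+3) = 0, so no net redox change at C3.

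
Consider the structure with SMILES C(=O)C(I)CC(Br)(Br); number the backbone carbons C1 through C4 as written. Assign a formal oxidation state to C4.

Assign +1 per bond to O/N/halogen, −1 per bond to H or an electropositive element, and 0 per bond to carbon.
C4 has one bond to C (0), one bond to Br (+1), one bond to H (-1), one bond to Br (+1).
Oxidation state = 0 + 1 − 1 + 1 = +1.

+1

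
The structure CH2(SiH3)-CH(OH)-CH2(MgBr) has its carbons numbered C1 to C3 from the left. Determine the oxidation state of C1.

-3

C1 has one bond to C (0), one bond to H (-1), one bond to H (-1), one bond to Si (-1).
Oxidation state = 0 − 1 − 1 − 1 = -3.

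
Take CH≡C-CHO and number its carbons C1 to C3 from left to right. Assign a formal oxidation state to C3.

Each bond to a more electronegative atom (O, N, halogen) counts +1, each bond to a less electronegative atom (H, metal, B, Si) counts −1, and each C–C bond counts 0.
C3 has one bond to C (0), one bond to H (-1), a double bond to O (2×+1 = +2).
Oxidation state = 0 − 1 + 2 = +1.

+1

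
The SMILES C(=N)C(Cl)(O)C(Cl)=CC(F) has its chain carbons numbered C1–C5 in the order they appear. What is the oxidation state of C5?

-1

Each bond to a more electronegative atom (O, N, halogen) counts +1, each bond to a less electronegative atom (H, metal, B, Si) counts −1, and each C–C bond counts 0.
C5 has one bond to C (0), one bond to H (-1), one bond to F (+1), one bond to H (-1).
Oxidation state = 0 − 1 + 1 − 1 = -1.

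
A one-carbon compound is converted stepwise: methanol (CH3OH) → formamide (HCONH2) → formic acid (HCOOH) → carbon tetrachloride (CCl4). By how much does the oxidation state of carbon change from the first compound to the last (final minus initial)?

+6

Carbon oxidation states along the series — methanol: -2, formamide: +2, formic acid: +2, carbon tetrachloride: +4.
Net change = +4 − (-2) = +6.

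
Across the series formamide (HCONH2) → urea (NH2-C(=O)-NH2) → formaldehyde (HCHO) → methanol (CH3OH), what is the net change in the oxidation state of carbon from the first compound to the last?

Carbon oxidation states along the series — formamide: +2, urea: +4, formaldehyde: 0, methanol: -2.
Net change = -2 − (+2) = -4.

-4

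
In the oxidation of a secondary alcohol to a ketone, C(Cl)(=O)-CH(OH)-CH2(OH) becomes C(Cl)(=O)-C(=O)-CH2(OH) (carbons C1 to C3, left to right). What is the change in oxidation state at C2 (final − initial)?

Before: C2 has 2 bonds to C, 1 bond to H, 1 bond to O → oxidation state 0.
After: C2 has 2 bonds to C, 2 bonds to O → oxidation state +2.
Δ = +2 − (0) = +2, so this is an oxidation at C2.

+2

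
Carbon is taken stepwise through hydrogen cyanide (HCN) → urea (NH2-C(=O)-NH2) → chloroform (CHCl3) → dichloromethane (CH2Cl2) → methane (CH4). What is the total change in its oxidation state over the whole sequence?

Carbon oxidation states along the series — hydrogen cyanide: +2, urea: +4, chloroform: +2, dichloromethane: 0, methane: -4.
Net change = -4 − (+2) = -6.

-6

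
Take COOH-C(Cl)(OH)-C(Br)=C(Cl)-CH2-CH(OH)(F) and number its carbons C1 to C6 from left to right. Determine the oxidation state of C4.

+1

C4 has a double bond to C (2×0 = 0), one bond to C (0), one bond to Cl (+1).
Oxidation state = 0 + 0 + 1 = +1.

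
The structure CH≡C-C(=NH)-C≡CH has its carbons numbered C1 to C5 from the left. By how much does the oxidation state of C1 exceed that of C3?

C1: 3C, 1H → 0 − 1 = -1
C3: 2C, 2N → 0 + 2 = +2
Difference: -1 − (+2) = -3.

-3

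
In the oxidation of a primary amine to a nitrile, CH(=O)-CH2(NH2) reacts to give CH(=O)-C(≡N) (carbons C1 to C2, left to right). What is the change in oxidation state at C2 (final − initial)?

+4

Before: C2 has 1 bond to C, 2 bonds to H, 1 bond to N → oxidation state -1.
After: C2 has 1 bond to C, 3 bonds to N → oxidation state +3.
Δ = +3 − (-1) = +4, so this is an oxidation at C2.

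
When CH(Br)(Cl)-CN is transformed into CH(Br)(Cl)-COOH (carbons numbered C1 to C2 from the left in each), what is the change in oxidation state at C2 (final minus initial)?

0

Before: C2 has 1 bond to C, 3 bonds to N → oxidation state +3.
After: C2 has 1 bond to C, 3 bonds to O → oxidation state +3.
Δ = +3 − (+3) = 0, so no net redox change at C2.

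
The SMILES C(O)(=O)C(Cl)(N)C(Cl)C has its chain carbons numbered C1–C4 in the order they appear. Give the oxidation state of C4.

-3

Each bond to a more electronegative atom (O, N, halogen) counts +1, each bond to a less electronegative atom (H, metal, B, Si) counts −1, and each C–C bond counts 0.
C4 has one bond to C (0), one bond to H (-1), one bond to H (-1), one bond to H (-1).
Oxidation state = 0 − 1 − 1 − 1 = -3.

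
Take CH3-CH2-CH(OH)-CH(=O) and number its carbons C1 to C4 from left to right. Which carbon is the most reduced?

Tallying each carbon's bonds:
C1: 1C, 3H → 0 − 3 = -3
C2: 2C, 2H → 0 − 2 = -2
C3: 2C, 1H, 1O → 0 − 1 + 1 = 0
C4: 1C, 1H, 2O → 0 − 1 + 2 = +1
The most reduced carbon is C1 at -3.

C1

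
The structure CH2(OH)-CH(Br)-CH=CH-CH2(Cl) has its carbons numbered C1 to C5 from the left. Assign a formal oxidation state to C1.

Count +1 for every bond to an atom more electronegative than carbon and −1 for every bond to one less electronegative; C–C bonds are 0.
C1 has one bond to C (0), one bond to H (-1), one bond to O (+1), one bond to H (-1).
Oxidation state = 0 − 1 + 1 − 1 = -1.

-1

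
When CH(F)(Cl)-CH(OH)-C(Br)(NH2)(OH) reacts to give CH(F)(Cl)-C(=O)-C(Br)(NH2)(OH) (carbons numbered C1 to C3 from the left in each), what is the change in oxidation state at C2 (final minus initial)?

+2

Before: C2 has 2 bonds to C, 1 bond to H, 1 bond to O → oxidation state 0.
After: C2 has 2 bonds to C, 2 bonds to O → oxidation state +2.
Δ = +2 − (0) = +2, so this is an oxidation at C2.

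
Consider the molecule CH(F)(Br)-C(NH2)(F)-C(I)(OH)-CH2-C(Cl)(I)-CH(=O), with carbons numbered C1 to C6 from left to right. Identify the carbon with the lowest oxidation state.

Tallying each carbon's bonds:
C1: 1C, 1H, 1F, 1Br → 0 − 1 + 1 + 1 = +1
C2: 2C, 1N, 1F → 0 + 1 + 1 = +2
C3: 2C, 1O, 1I → 0 + 1 + 1 = +2
C4: 2C, 2H → 0 − 2 = -2
C5: 2C, 1Cl, 1I → 0 + 1 + 1 = +2
C6: 1C, 1H, 2O → 0 − 1 + 2 = +1
The most reduced carbon is C4 at -2.

C4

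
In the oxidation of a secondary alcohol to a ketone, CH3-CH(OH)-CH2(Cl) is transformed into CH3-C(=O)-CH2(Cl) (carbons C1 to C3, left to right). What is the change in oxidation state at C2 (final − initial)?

Before: C2 has 2 bonds to C, 1 bond to H, 1 bond to O → oxidation state 0.
After: C2 has 2 bonds to C, 2 bonds to O → oxidation state +2.
Δ = +2 − (0) = +2, so this is an oxidation at C2.

+2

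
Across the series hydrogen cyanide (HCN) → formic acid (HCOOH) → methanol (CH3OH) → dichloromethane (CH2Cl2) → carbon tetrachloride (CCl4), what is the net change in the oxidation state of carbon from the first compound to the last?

Carbon oxidation states along the series — hydrogen cyanide: +2, formic acid: +2, methanol: -2, dichloromethane: 0, carbon tetrachloride: +4.
Net change = +4 − (+2) = +2.

+2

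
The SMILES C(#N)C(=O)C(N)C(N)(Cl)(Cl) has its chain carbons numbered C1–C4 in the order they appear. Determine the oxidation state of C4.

Bonds to more-electronegative neighbours contribute +1 each, bonds to H or metals contribute −1 each, and C–C bonds contribute 0.
C4 has one bond to C (0), one bond to N (+1), one bond to Cl (+1), one bond to Cl (+1).
Oxidation state = 0 + 1 + 1 + 1 = +3.

+3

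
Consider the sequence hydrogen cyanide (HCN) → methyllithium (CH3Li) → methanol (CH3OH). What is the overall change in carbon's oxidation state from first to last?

Carbon oxidation states along the series — hydrogen cyanide: +2, methyllithium: -4, methanol: -2.
Net change = -2 − (+2) = -4.

-4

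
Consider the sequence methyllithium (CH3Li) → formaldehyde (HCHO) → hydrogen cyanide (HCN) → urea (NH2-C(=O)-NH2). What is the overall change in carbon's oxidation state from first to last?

Carbon oxidation states along the series — methyllithium: -4, formaldehyde: 0, hydrogen cyanide: +2, urea: +4.
Net change = +4 − (-4) = +8.

+8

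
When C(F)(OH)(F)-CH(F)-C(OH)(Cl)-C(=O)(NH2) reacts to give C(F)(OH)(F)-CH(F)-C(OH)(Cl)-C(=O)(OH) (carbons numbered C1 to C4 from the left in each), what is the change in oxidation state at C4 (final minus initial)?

Before: C4 has 1 bond to C, 2 bonds to O, 1 bond to N → oxidation state +3.
After: C4 has 1 bond to C, 3 bonds to O → oxidation state +3.
Δ = +3 − (+3) = 0, so no net redox change at C4.

0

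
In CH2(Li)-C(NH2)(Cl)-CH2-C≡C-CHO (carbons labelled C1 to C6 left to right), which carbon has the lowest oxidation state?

Tallying each carbon's bonds:
C1: 1C, 2H, 1Li → 0 − 2 − 1 = -3
C2: 2C, 1N, 1Cl → 0 + 1 + 1 = +2
C3: 2C, 2H → 0 − 2 = -2
C4: 4C → 0 = 0
C5: 4C → 0 = 0
C6: 1C, 1H, 2O → 0 − 1 + 2 = +1
The most reduced carbon is C1 at -3.

C1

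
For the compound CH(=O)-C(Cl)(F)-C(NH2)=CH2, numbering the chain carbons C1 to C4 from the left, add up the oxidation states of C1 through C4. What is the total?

Each bond to a more electronegative atom (O, N, halogen) counts +1, each bond to a less electronegative atom (H, metal, B, Si) counts −1, and each C–C bond counts 0. Tallying each carbon:
C1: 1C, 1H, 2O → 0 − 1 + 2 = +1
C2: 2C, 1F, 1Cl → 0 + 1 + 1 = +2
C3: 3C, 1N → 0 + 1 = +1
C4: 2C, 2H → 0 − 2 = -2
Sum = +1 + 2 + 1 − 2 = +2.

+2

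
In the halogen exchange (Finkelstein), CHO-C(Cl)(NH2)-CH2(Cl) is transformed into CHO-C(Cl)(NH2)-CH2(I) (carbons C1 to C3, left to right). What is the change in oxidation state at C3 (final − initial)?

Before: C3 has 1 bond to C, 2 bonds to H, 1 bond to Cl → oxidation state -1.
After: C3 has 1 bond to C, 2 bonds to H, 1 bond to I → oxidation state -1.
Δ = -1 − (-1) = 0, so no net redox change at C3.

0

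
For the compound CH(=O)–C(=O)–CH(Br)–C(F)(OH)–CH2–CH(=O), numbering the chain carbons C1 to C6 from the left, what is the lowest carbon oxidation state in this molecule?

Tallying each carbon's bonds:
C1: 1C, 1H, 2O → 0 − 1 + 2 = +1
C2: 2C, 2O → 0 + 2 = +2
C3: 2C, 1H, 1Br → 0 − 1 + 1 = 0
C4: 2C, 1O, 1F → 0 + 1 + 1 = +2
C5: 2C, 2H → 0 − 2 = -2
C6: 1C, 1H, 2O → 0 − 1 + 2 = +1
The lowest value is -2.

-2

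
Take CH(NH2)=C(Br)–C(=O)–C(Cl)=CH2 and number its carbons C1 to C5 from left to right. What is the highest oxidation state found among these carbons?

+2

Bonds to more-electronegative neighbours contribute +1 each, bonds to H or metals contribute −1 each, and C–C bonds contribute 0. Tallying each carbon:
C1: 2C, 1H, 1N → 0 − 1 + 1 = 0
C2: 3C, 1Br → 0 + 1 = +1
C3: 2C, 2O → 0 + 2 = +2
C4: 3C, 1Cl → 0 + 1 = +1
C5: 2C, 2H → 0 − 2 = -2
The highest value is +2.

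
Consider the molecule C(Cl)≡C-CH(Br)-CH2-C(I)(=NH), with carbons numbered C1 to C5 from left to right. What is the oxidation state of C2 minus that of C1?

C2: 4C → 0 = 0
C1: 3C, 1Cl → 0 + 1 = +1
Difference: 0 − (+1) = -1.

-1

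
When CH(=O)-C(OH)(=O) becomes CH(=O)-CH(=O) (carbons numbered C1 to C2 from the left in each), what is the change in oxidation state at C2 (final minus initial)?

Before: C2 has 1 bond to C, 3 bonds to O → oxidation state +3.
After: C2 has 1 bond to C, 1 bond to H, 2 bonds to O → oxidation state +1.
Δ = +1 − (+3) = -2, so this is a reduction at C2.

-2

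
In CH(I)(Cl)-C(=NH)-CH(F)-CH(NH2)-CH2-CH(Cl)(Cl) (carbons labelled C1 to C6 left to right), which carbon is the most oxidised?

C2

Tallying each carbon's bonds:
C1: 1C, 1H, 1Cl, 1I → 0 − 1 + 1 + 1 = +1
C2: 2C, 2N → 0 + 2 = +2
C3: 2C, 1H, 1F → 0 − 1 + 1 = 0
C4: 2C, 1H, 1N → 0 − 1 + 1 = 0
C5: 2C, 2H → 0 − 2 = -2
C6: 1C, 1H, 2Cl → 0 − 1 + 2 = +1
The most oxidised carbon is C2 at +2.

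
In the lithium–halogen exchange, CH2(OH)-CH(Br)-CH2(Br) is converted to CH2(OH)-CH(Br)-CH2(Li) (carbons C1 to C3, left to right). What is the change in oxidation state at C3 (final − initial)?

-2

Before: C3 has 1 bond to C, 2 bonds to H, 1 bond to Br → oxidation state -1.
After: C3 has 1 bond to C, 2 bonds to H, 1 bond to Li → oxidation state -3.
Δ = -3 − (-1) = -2, so this is a reduction at C3.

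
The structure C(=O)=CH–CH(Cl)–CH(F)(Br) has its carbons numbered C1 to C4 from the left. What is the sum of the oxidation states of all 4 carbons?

+2

Tallying each carbon's bonds:
C1: 2C, 2O → 0 + 2 = +2
C2: 3C, 1H → 0 − 1 = -1
C3: 2C, 1H, 1Cl → 0 − 1 + 1 = 0
C4: 1C, 1H, 1F, 1Br → 0 − 1 + 1 + 1 = +1
Sum = +2 − 1 + 0 + 1 = +2.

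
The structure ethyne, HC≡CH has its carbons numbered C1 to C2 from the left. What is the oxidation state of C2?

Each bond to a more electronegative atom (O, N, halogen) counts +1, each bond to a less electronegative atom (H, metal, B, Si) counts −1, and each C–C bond counts 0.
C2 has one bond to H (-1), a triple bond to C (3×0 = 0).
Oxidation state = -1 + 0 = -1.

-1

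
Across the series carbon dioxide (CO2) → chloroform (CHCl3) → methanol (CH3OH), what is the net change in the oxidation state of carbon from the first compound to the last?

-6

Carbon oxidation states along the series — carbon dioxide: +4, chloroform: +2, methanol: -2.
Net change = -2 − (+4) = -6.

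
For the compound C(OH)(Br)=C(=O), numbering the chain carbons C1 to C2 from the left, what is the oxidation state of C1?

+2

C1 has a double bond to C (2×0 = 0), one bond to O (+1), one bond to Br (+1).
Oxidation state = 0 + 1 + 1 = +2.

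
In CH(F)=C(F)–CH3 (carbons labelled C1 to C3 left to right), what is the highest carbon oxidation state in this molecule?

+1

Each bond to a more electronegative atom (O, N, halogen) counts +1, each bond to a less electronegative atom (H, metal, B, Si) counts −1, and each C–C bond counts 0. Tallying each carbon:
C1: 2C, 1H, 1F → 0 − 1 + 1 = 0
C2: 3C, 1F → 0 + 1 = +1
C3: 1C, 3H → 0 − 3 = -3
The highest value is +1.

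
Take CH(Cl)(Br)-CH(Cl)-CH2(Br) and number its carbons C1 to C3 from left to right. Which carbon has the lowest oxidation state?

Bonds to more-electronegative neighbours contribute +1 each, bonds to H or metals contribute −1 each, and C–C bonds contribute 0. Tallying each carbon:
C1: 1C, 1H, 1Cl, 1Br → 0 − 1 + 1 + 1 = +1
C2: 2C, 1H, 1Cl → 0 − 1 + 1 = 0
C3: 1C, 2H, 1Br → 0 − 2 + 1 = -1
The most reduced carbon is C3 at -1.

C3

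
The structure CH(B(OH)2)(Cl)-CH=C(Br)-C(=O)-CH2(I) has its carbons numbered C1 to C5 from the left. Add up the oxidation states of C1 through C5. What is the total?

0

Tallying each carbon's bonds:
C1: 1C, 1H, 1Cl, 1B → 0 − 1 + 1 − 1 = -1
C2: 3C, 1H → 0 − 1 = -1
C3: 3C, 1Br → 0 + 1 = +1
C4: 2C, 2O → 0 + 2 = +2
C5: 1C, 2H, 1I → 0 − 2 + 1 = -1
Sum = -1 − 1 + 1 + 2 − 1 = 0.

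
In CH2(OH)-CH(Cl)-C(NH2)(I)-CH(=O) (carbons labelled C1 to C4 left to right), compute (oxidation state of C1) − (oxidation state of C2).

-1

C1: 1C, 2H, 1O → 0 − 2 + 1 = -1
C2: 2C, 1H, 1Cl → 0 − 1 + 1 = 0
Difference: -1 − (0) = -1.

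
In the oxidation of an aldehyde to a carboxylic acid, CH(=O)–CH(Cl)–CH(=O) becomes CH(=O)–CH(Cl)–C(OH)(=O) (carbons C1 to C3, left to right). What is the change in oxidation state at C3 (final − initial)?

+2

Before: C3 has 1 bond to C, 1 bond to H, 2 bonds to O → oxidation state +1.
After: C3 has 1 bond to C, 3 bonds to O → oxidation state +3.
Δ = +3 − (+1) = +2, so this is an oxidation at C3.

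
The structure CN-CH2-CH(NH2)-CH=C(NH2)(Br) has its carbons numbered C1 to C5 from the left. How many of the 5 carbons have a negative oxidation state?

2

Each bond to a more electronegative atom (O, N, halogen) counts +1, each bond to a less electronegative atom (H, metal, B, Si) counts −1, and each C–C bond counts 0. Tallying each carbon:
C1: 1C, 3N → 0 + 3 = +3
C2: 2C, 2H → 0 − 2 = -2
C3: 2C, 1H, 1N → 0 − 1 + 1 = 0
C4: 3C, 1H → 0 − 1 = -1
C5: 2C, 1N, 1Br → 0 + 1 + 1 = +2
2 carbons (C2, C4) meet the condition.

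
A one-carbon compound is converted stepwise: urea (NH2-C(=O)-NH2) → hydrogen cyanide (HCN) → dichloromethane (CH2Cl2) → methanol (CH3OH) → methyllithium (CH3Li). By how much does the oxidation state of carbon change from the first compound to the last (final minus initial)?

Carbon oxidation states along the series — urea: +4, hydrogen cyanide: +2, dichloromethane: 0, methanol: -2, methyllithium: -4.
Net change = -4 − (+4) = -8.

-8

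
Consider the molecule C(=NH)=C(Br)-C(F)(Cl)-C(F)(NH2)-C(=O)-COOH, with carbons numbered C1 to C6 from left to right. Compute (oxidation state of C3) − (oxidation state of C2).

+1

C3: 2C, 1F, 1Cl → 0 + 1 + 1 = +2
C2: 3C, 1Br → 0 + 1 = +1
Difference: +2 − (+1) = +1.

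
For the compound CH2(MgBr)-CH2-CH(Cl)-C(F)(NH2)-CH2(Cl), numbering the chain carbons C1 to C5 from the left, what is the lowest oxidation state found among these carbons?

-3

Each bond to a more electronegative atom (O, N, halogen) counts +1, each bond to a less electronegative atom (H, metal, B, Si) counts −1, and each C–C bond counts 0. Tallying each carbon:
C1: 1C, 2H, 1Mg → 0 − 2 − 1 = -3
C2: 2C, 2H → 0 − 2 = -2
C3: 2C, 1H, 1Cl → 0 − 1 + 1 = 0
C4: 2C, 1N, 1F → 0 + 1 + 1 = +2
C5: 1C, 2H, 1Cl → 0 − 2 + 1 = -1
The lowest value is -3.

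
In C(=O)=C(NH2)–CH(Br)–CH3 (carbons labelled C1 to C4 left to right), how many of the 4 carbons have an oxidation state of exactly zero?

Each bond to a more electronegative atom (O, N, halogen) counts +1, each bond to a less electronegative atom (H, metal, B, Si) counts −1, and each C–C bond counts 0. Tallying each carbon:
C1: 2C, 2O → 0 + 2 = +2
C2: 3C, 1N → 0 + 1 = +1
C3: 2C, 1H, 1Br → 0 − 1 + 1 = 0
C4: 1C, 3H → 0 − 3 = -3
1 carbon (C3) meets the condition.

1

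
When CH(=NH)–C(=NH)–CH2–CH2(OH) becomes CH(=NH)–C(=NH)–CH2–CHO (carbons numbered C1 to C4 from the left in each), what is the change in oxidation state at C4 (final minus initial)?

Before: C4 has 1 bond to C, 2 bonds to H, 1 bond to O → oxidation state -1.
After: C4 has 1 bond to C, 1 bond to H, 2 bonds to O → oxidation state +1.
Δ = +1 − (-1) = +2, so this is an oxidation at C4.

+2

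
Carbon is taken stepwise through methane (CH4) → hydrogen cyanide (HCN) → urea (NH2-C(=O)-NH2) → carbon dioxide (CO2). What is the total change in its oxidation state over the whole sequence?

+8

Carbon oxidation states along the series — methane: -4, hydrogen cyanide: +2, urea: +4, carbon dioxide: +4.
Net change = +4 − (-4) = +8.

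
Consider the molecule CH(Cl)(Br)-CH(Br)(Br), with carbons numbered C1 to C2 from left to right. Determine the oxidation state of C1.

C1 has one bond to C (0), one bond to H (-1), one bond to Cl (+1), one bond to Br (+1).
Oxidation state = 0 − 1 + 1 + 1 = +1.

+1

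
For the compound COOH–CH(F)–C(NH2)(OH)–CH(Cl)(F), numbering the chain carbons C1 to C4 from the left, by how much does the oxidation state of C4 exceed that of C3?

-1

C4: 1C, 1H, 1F, 1Cl → 0 − 1 + 1 + 1 = +1
C3: 2C, 1O, 1N → 0 + 1 + 1 = +2
Difference: +1 − (+2) = -1.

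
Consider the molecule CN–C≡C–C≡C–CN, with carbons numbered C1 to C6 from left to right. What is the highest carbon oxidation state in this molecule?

Bonds to more-electronegative neighbours contribute +1 each, bonds to H or metals contribute −1 each, and C–C bonds contribute 0. Tallying each carbon:
C1: 1C, 3N → 0 + 3 = +3
C2: 4C → 0 = 0
C3: 4C → 0 = 0
C4: 4C → 0 = 0
C5: 4C → 0 = 0
C6: 1C, 3N → 0 + 3 = +3
The highest value is +3.

+3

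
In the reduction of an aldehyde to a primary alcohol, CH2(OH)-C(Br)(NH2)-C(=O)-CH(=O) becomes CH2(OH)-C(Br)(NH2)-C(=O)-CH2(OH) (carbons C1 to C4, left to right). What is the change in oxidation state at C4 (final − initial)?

-2

Before: C4 has 1 bond to C, 1 bond to H, 2 bonds to O → oxidation state +1.
After: C4 has 1 bond to C, 2 bonds to H, 1 bond to O → oxidation state -1.
Δ = -1 − (+1) = -2, so this is a reduction at C4.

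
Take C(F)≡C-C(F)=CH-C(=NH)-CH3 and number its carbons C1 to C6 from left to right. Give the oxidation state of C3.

+1

Count +1 for every bond to an atom more electronegative than carbon and −1 for every bond to one less electronegative; C–C bonds are 0.
C3 has one bond to C (0), a double bond to C (2×0 = 0), one bond to F (+1).
Oxidation state = 0 + 0 + 1 = +1.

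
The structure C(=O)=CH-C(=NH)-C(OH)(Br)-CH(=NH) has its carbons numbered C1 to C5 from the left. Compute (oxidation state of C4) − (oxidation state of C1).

C4: 2C, 1O, 1Br → 0 + 1 + 1 = +2
C1: 2C, 2O → 0 + 2 = +2
Difference: +2 − (+2) = 0.

0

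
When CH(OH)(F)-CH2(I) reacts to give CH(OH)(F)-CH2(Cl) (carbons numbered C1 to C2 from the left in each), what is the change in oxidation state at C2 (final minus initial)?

0

Before: C2 has 1 bond to C, 2 bonds to H, 1 bond to I → oxidation state -1.
After: C2 has 1 bond to C, 2 bonds to H, 1 bond to Cl → oxidation state -1.
Δ = -1 − (-1) = 0, so no net redox change at C2.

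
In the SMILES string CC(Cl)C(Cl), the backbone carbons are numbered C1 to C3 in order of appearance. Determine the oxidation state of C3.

Bonds to more-electronegative neighbours contribute +1 each, bonds to H or metals contribute −1 each, and C–C bonds contribute 0.
C3 has one bond to C (0), one bond to H (-1), one bond to H (-1), one bond to Cl (+1).
Oxidation state = 0 − 1 − 1 + 1 = -1.

-1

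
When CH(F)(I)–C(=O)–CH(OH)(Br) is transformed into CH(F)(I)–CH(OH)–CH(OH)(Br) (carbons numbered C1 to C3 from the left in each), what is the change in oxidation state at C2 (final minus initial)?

Before: C2 has 2 bonds to C, 2 bonds to O → oxidation state +2.
After: C2 has 2 bonds to C, 1 bond to H, 1 bond to O → oxidation state 0.
Δ = 0 − (+2) = -2, so this is a reduction at C2.

-2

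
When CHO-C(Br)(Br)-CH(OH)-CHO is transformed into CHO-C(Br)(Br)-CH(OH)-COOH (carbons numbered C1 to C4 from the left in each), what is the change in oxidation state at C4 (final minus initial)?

+2

Before: C4 has 1 bond to C, 1 bond to H, 2 bonds to O → oxidation state +1.
After: C4 has 1 bond to C, 3 bonds to O → oxidation state +3.
Δ = +3 − (+1) = +2, so this is an oxidation at C4.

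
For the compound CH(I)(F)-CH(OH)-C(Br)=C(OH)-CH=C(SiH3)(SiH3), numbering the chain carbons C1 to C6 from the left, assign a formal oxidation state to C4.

+1

Assign +1 per bond to O/N/halogen, −1 per bond to H or an electropositive element, and 0 per bond to carbon.
C4 has a double bond to C (2×0 = 0), one bond to C (0), one bond to O (+1).
Oxidation state = 0 + 0 + 1 = +1.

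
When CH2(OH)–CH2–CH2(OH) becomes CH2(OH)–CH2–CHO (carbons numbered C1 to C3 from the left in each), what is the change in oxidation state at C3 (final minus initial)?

+2

Before: C3 has 1 bond to C, 2 bonds to H, 1 bond to O → oxidation state -1.
After: C3 has 1 bond to C, 1 bond to H, 2 bonds to O → oxidation state +1.
Δ = +1 − (-1) = +2, so this is an oxidation at C3.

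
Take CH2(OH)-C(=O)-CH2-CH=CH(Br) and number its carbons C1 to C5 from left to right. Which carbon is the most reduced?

C3

Tallying each carbon's bonds:
C1: 1C, 2H, 1O → 0 − 2 + 1 = -1
C2: 2C, 2O → 0 + 2 = +2
C3: 2C, 2H → 0 − 2 = -2
C4: 3C, 1H → 0 − 1 = -1
C5: 2C, 1H, 1Br → 0 − 1 + 1 = 0
The most reduced carbon is C3 at -2.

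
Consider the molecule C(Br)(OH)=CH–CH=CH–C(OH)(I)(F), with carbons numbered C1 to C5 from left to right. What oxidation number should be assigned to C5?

Count +1 for every bond to an atom more electronegative than carbon and −1 for every bond to one less electronegative; C–C bonds are 0.
C5 has one bond to C (0), one bond to O (+1), one bond to I (+1), one bond to F (+1).
Oxidation state = 0 + 1 + 1 + 1 = +3.

+3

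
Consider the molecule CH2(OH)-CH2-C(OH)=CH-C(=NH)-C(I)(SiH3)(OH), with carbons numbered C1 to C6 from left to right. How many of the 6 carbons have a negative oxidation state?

Tallying each carbon's bonds:
C1: 1C, 2H, 1O → 0 − 2 + 1 = -1
C2: 2C, 2H → 0 − 2 = -2
C3: 3C, 1O → 0 + 1 = +1
C4: 3C, 1H → 0 − 1 = -1
C5: 2C, 2N → 0 + 2 = +2
C6: 1C, 1O, 1I, 1Si → 0 + 1 + 1 − 1 = +1
3 carbons (C1, C2, C4) meet the condition.

3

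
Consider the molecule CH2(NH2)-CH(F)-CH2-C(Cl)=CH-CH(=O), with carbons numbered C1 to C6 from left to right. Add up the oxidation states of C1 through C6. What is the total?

Assign +1 per bond to O/N/halogen, −1 per bond to H or an electropositive element, and 0 per bond to carbon. Tallying each carbon:
C1: 1C, 2H, 1N → 0 − 2 + 1 = -1
C2: 2C, 1H, 1F → 0 − 1 + 1 = 0
C3: 2C, 2H → 0 − 2 = -2
C4: 3C, 1Cl → 0 + 1 = +1
C5: 3C, 1H → 0 − 1 = -1
C6: 1C, 1H, 2O → 0 − 1 + 2 = +1
Sum = -1 + 0 − 2 + 1 − 1 + 1 = -2.

-2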